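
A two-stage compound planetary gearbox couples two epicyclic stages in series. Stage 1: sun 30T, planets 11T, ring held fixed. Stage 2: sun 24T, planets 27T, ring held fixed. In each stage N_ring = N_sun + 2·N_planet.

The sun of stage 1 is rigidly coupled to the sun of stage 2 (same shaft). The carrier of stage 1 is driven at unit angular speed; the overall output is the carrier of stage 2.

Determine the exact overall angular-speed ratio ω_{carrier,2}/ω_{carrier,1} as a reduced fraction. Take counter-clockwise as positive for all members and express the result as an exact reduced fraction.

Stage 1: N_ring = 30 + 2·11 = 52
Stage 1: 30(ω_s−ω_c) = −52(ω_r−ω_c),  ω_r=0, ω_c=1
Stage 1: ω_s = 1 − (52/30)(0−1) = 41/15
  ⇒ ω_s¹/ω_c¹ = 41/15
Stage 2: N_ring = 24 + 2·27 = 78
Stage 2: 24(ω_s−ω_c) = −78(ω_r−ω_c),  ω_r=0, ω_s=1
Stage 2: 24(1−ω_c) = −78(0−ω_c)  ⇒  102ω_c = 24  ⇒  ω_c = 4/17
  ⇒ ω_c²/ω_s² = 4/17
Coupling ω_s² = ω_s¹ ⇒ overall = 41/15 × 4/17 = 164/255

164/255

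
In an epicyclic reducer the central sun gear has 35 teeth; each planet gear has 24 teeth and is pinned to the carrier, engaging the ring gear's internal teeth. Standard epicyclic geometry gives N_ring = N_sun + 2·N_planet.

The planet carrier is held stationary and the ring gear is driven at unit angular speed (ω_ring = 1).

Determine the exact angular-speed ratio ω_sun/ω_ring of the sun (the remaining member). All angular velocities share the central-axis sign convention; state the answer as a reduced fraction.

-83/35

N_ring = 35 + 2·24 = 83
35(ω_s−ω_c) = −83(ω_r−ω_c),  ω_c=0, ω_r=1
ω_s = 0 − (83/35)(1−0) = -83/35
ω_s/ω_r = -83/35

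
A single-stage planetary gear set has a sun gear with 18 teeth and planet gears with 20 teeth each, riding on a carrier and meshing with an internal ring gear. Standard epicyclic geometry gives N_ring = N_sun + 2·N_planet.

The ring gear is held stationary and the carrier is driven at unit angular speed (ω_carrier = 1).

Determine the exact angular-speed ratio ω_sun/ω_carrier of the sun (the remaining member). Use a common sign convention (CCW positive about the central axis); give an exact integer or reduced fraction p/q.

38/9

N_ring = 18 + 2·20 = 58
18(ω_s−ω_c) = −58(ω_r−ω_c),  ω_r=0, ω_c=1
ω_s = 1 − (58/18)(0−1) = 38/9
ω_s/ω_c = 38/9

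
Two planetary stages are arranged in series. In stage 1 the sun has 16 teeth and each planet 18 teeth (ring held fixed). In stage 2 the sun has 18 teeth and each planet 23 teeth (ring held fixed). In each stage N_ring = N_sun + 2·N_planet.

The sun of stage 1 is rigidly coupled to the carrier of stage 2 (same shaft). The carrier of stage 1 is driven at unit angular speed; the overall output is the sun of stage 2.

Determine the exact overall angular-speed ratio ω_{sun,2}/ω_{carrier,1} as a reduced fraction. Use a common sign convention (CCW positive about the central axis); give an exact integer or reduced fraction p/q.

697/36

Stage 1: N_ring = 16 + 2·18 = 52
Stage 1: 16(ω_s−ω_c) = −52(ω_r−ω_c),  ω_r=0, ω_c=1
Stage 1: ω_s = 1 − (52/16)(0−1) = 17/4
  ⇒ ω_s¹/ω_c¹ = 17/4
Stage 2: N_ring = 18 + 2·23 = 64
Stage 2: 18(ω_s−ω_c) = −64(ω_r−ω_c),  ω_r=0, ω_c=1
Stage 2: ω_s = 1 − (64/18)(0−1) = 41/9
  ⇒ ω_s²/ω_c² = 41/9
Coupling ω_c² = ω_s¹ ⇒ overall = 17/4 × 41/9 = 697/36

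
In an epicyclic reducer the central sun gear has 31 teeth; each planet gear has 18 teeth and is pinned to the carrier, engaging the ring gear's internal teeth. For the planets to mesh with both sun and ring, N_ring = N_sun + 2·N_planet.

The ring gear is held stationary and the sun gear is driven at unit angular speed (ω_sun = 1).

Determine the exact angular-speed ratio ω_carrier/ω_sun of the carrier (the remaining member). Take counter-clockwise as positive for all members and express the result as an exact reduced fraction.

31/98

N_ring = 31 + 2·18 = 67
31(ω_s−ω_c) = −67(ω_r−ω_c),  ω_r=0, ω_s=1
31(1−ω_c) = −67(0−ω_c)  ⇒  98ω_c = 31  ⇒  ω_c = 31/98
ω_c/ω_s = 31/98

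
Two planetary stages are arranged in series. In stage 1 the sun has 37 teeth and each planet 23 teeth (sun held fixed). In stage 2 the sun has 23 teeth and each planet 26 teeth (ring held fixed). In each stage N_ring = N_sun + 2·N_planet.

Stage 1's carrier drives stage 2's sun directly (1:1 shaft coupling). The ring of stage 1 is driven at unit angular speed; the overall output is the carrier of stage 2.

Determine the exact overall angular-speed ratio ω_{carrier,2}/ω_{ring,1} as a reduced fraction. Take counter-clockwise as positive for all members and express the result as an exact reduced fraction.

Stage 1: N_ring = 37 + 2·23 = 83
Stage 1: 37(ω_s−ω_c) = −83(ω_r−ω_c),  ω_s=0, ω_r=1
Stage 1: 37(0−ω_c) = −83(1−ω_c)  ⇒  120ω_c = 83  ⇒  ω_c = 83/120
  ⇒ ω_c¹/ω_r¹ = 83/120
Stage 2: N_ring = 23 + 2·26 = 75
Stage 2: 23(ω_s−ω_c) = −75(ω_r−ω_c),  ω_r=0, ω_s=1
Stage 2: 23(1−ω_c) = −75(0−ω_c)  ⇒  98ω_c = 23  ⇒  ω_c = 23/98
  ⇒ ω_c²/ω_s² = 23/98
Coupling ω_s² = ω_c¹ ⇒ overall = 83/120 × 23/98 = 1909/11760

1909/11760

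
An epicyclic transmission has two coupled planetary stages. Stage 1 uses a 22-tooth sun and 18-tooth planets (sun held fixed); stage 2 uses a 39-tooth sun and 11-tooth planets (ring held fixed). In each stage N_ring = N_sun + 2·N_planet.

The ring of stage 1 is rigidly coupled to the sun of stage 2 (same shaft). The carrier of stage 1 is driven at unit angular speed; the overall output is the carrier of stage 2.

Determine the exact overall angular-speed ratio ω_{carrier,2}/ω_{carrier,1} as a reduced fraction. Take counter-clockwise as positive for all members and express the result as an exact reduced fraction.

Stage 1: N_ring = 22 + 2·18 = 58
Stage 1: 22(ω_s−ω_c) = −58(ω_r−ω_c),  ω_s=0, ω_c=1
Stage 1: ω_r = 1 − (22/58)(0−1) = 40/29
  ⇒ ω_r¹/ω_c¹ = 40/29
Stage 2: N_ring = 39 + 2·11 = 61
Stage 2: 39(ω_s−ω_c) = −61(ω_r−ω_c),  ω_r=0, ω_s=1
Stage 2: 39(1−ω_c) = −61(0−ω_c)  ⇒  100ω_c = 39  ⇒  ω_c = 39/100
  ⇒ ω_c²/ω_s² = 39/100
Coupling ω_s² = ω_r¹ ⇒ overall = 40/29 × 39/100 = 78/145

78/145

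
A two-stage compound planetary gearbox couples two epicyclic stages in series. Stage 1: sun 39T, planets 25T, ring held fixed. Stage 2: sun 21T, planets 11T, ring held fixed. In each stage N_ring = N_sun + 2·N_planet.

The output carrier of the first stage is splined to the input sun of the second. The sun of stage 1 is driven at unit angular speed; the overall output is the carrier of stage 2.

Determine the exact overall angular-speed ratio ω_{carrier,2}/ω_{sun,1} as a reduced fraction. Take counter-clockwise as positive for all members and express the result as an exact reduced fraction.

819/8192

Stage 1: N_ring = 39 + 2·25 = 89
Stage 1: 39(ω_s−ω_c) = −89(ω_r−ω_c),  ω_r=0, ω_s=1
Stage 1: 39(1−ω_c) = −89(0−ω_c)  ⇒  128ω_c = 39  ⇒  ω_c = 39/128
  ⇒ ω_c¹/ω_s¹ = 39/128
Stage 2: N_ring = 21 + 2·11 = 43
Stage 2: 21(ω_s−ω_c) = −43(ω_r−ω_c),  ω_r=0, ω_s=1
Stage 2: 21(1−ω_c) = −43(0−ω_c)  ⇒  64ω_c = 21  ⇒  ω_c = 21/64
  ⇒ ω_c²/ω_s² = 21/64
Coupling ω_s² = ω_c¹ ⇒ overall = 39/128 × 21/64 = 819/8192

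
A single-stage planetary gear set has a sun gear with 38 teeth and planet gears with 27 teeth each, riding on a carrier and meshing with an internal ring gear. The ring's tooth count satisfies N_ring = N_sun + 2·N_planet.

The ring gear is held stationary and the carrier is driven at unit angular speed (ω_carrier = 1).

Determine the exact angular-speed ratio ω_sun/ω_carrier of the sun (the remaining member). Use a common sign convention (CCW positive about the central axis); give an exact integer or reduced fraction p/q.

65/19

N_ring = 38 + 2·27 = 92
38(ω_s−ω_c) = −92(ω_r−ω_c),  ω_r=0, ω_c=1
ω_s = 1 − (92/38)(0−1) = 65/19
ω_s/ω_c = 65/19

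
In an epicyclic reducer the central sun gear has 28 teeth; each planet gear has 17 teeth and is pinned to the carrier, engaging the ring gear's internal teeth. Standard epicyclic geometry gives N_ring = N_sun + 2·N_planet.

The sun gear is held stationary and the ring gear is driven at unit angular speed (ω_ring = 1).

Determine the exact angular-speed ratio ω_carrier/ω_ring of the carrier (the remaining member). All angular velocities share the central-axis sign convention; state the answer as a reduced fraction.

N_ring = 28 + 2·17 = 62
28(ω_s−ω_c) = −62(ω_r−ω_c),  ω_s=0, ω_r=1
28(0−ω_c) = −62(1−ω_c)  ⇒  90ω_c = 62  ⇒  ω_c = 31/45
ω_c/ω_r = 31/45

31/45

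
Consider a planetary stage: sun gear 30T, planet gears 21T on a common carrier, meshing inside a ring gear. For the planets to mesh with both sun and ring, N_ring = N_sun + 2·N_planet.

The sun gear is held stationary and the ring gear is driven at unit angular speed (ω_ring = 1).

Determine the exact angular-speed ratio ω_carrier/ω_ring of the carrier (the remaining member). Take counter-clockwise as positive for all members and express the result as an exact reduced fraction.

N_ring = 30 + 2·21 = 72
30(ω_s−ω_c) = −72(ω_r−ω_c),  ω_s=0, ω_r=1
30(0−ω_c) = −72(1−ω_c)  ⇒  102ω_c = 72  ⇒  ω_c = 12/17
ω_c/ω_r = 12/17

12/17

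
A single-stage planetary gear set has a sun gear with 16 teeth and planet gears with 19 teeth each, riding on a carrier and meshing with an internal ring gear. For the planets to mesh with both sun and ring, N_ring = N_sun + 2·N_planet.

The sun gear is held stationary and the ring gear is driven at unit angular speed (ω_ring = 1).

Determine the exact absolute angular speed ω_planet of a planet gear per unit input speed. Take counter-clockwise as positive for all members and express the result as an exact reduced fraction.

N_ring = 16 + 2·19 = 54
16(ω_s−ω_c) = −54(ω_r−ω_c),  ω_s=0, ω_r=1
16(0−ω_c) = −54(1−ω_c)  ⇒  70ω_c = 54  ⇒  ω_c = 27/35
sun–planet: 16·(0−27/35) = −19·(ω_p−ω_c)  ⇒  ω_p−ω_c = −(16/19)·(-27/35) = 432/665
ω_p = 27/35 + 432/665 = 27/19

27/19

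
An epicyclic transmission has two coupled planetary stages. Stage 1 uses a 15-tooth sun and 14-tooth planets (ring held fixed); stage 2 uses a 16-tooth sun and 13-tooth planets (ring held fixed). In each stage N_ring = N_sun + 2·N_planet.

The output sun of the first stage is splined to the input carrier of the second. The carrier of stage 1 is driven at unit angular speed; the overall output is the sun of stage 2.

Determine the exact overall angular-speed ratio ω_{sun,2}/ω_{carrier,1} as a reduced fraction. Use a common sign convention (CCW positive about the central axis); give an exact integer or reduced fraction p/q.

841/60

Stage 1: N_ring = 15 + 2·14 = 43
Stage 1: 15(ω_s−ω_c) = −43(ω_r−ω_c),  ω_r=0, ω_c=1
Stage 1: ω_s = 1 − (43/15)(0−1) = 58/15
  ⇒ ω_s¹/ω_c¹ = 58/15
Stage 2: N_ring = 16 + 2·13 = 42
Stage 2: 16(ω_s−ω_c) = −42(ω_r−ω_c),  ω_r=0, ω_c=1
Stage 2: ω_s = 1 − (42/16)(0−1) = 29/8
  ⇒ ω_s²/ω_c² = 29/8
Coupling ω_c² = ω_s¹ ⇒ overall = 58/15 × 29/8 = 841/60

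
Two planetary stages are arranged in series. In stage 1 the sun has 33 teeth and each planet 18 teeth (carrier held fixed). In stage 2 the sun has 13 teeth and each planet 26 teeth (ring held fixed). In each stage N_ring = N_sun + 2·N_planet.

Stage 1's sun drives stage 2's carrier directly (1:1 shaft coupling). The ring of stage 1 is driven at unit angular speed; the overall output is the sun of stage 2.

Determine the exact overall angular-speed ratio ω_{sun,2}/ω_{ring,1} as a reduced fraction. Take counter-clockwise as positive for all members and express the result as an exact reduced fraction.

Stage 1: N_ring = 33 + 2·18 = 69
Stage 1: 33(ω_s−ω_c) = −69(ω_r−ω_c),  ω_c=0, ω_r=1
Stage 1: ω_s = 0 − (69/33)(1−0) = -23/11
  ⇒ ω_s¹/ω_r¹ = -23/11
Stage 2: N_ring = 13 + 2·26 = 65
Stage 2: 13(ω_s−ω_c) = −65(ω_r−ω_c),  ω_r=0, ω_c=1
Stage 2: ω_s = 1 − (65/13)(0−1) = 6
  ⇒ ω_s²/ω_c² = 6
Coupling ω_c² = ω_s¹ ⇒ overall = -23/11 × 6 = -138/11

-138/11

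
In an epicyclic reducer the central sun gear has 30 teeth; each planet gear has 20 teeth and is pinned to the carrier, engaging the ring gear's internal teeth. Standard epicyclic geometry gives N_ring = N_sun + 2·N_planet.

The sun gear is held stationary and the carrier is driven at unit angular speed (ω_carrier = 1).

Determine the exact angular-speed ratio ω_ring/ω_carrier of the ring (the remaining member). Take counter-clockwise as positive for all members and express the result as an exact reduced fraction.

N_ring = 30 + 2·20 = 70
30(ω_s−ω_c) = −70(ω_r−ω_c),  ω_s=0, ω_c=1
ω_r = 1 − (30/70)(0−1) = 10/7
ω_r/ω_c = 10/7

10/7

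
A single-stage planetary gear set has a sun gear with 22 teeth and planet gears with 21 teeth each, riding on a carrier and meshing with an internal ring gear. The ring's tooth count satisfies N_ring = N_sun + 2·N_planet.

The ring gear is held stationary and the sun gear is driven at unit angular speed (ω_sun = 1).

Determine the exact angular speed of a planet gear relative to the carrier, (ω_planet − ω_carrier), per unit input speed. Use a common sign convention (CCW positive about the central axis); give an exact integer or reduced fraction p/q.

N_ring = 22 + 2·21 = 64
22(ω_s−ω_c) = −64(ω_r−ω_c),  ω_r=0, ω_s=1
22(1−ω_c) = −64(0−ω_c)  ⇒  86ω_c = 22  ⇒  ω_c = 11/43
sun–planet: 22·(1−11/43) = −21·(ω_p−ω_c)  ⇒  ω_p−ω_c = −(22/21)·(32/43) = -704/903

-704/903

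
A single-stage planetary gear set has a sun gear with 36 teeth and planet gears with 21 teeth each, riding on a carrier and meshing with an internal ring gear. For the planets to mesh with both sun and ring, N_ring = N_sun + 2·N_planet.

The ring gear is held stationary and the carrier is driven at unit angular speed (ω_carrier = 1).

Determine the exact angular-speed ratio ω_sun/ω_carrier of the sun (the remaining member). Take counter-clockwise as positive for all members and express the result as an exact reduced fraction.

N_ring = 36 + 2·21 = 78
36(ω_s−ω_c) = −78(ω_r−ω_c),  ω_r=0, ω_c=1
ω_s = 1 − (78/36)(0−1) = 19/6
ω_s/ω_c = 19/6

19/6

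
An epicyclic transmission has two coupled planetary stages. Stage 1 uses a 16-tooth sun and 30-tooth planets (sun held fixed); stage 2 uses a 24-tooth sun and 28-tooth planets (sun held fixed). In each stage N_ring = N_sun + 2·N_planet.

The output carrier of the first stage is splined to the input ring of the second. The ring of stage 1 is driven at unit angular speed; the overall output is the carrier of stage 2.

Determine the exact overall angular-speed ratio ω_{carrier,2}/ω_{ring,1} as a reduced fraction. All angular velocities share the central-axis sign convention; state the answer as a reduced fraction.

190/299

Stage 1: N_ring = 16 + 2·30 = 76
Stage 1: 16(ω_s−ω_c) = −76(ω_r−ω_c),  ω_s=0, ω_r=1
Stage 1: 16(0−ω_c) = −76(1−ω_c)  ⇒  92ω_c = 76  ⇒  ω_c = 19/23
  ⇒ ω_c¹/ω_r¹ = 19/23
Stage 2: N_ring = 24 + 2·28 = 80
Stage 2: 24(ω_s−ω_c) = −80(ω_r−ω_c),  ω_s=0, ω_r=1
Stage 2: 24(0−ω_c) = −80(1−ω_c)  ⇒  104ω_c = 80  ⇒  ω_c = 10/13
  ⇒ ω_c²/ω_r² = 10/13
Coupling ω_r² = ω_c¹ ⇒ overall = 19/23 × 10/13 = 190/299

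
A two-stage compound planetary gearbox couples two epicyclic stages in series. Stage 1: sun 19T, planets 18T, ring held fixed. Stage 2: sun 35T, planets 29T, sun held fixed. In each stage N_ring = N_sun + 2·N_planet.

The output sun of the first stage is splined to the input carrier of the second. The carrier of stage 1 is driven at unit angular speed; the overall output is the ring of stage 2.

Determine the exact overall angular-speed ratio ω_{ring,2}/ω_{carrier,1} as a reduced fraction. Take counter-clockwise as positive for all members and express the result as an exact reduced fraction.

Stage 1: N_ring = 19 + 2·18 = 55
Stage 1: 19(ω_s−ω_c) = −55(ω_r−ω_c),  ω_r=0, ω_c=1
Stage 1: ω_s = 1 − (55/19)(0−1) = 74/19
  ⇒ ω_s¹/ω_c¹ = 74/19
Stage 2: N_ring = 35 + 2·29 = 93
Stage 2: 35(ω_s−ω_c) = −93(ω_r−ω_c),  ω_s=0, ω_c=1
Stage 2: ω_r = 1 − (35/93)(0−1) = 128/93
  ⇒ ω_r²/ω_c² = 128/93
Coupling ω_c² = ω_s¹ ⇒ overall = 74/19 × 128/93 = 9472/1767

9472/1767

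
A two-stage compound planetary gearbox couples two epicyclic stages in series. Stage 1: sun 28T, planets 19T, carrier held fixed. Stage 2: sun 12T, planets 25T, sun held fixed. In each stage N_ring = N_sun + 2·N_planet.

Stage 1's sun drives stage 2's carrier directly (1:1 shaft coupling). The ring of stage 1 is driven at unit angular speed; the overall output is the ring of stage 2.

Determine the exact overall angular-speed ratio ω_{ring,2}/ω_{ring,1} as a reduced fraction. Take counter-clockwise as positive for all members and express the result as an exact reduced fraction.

Stage 1: N_ring = 28 + 2·19 = 66
Stage 1: 28(ω_s−ω_c) = −66(ω_r−ω_c),  ω_c=0, ω_r=1
Stage 1: ω_s = 0 − (66/28)(1−0) = -33/14
  ⇒ ω_s¹/ω_r¹ = -33/14
Stage 2: N_ring = 12 + 2·25 = 62
Stage 2: 12(ω_s−ω_c) = −62(ω_r−ω_c),  ω_s=0, ω_c=1
Stage 2: ω_r = 1 − (12/62)(0−1) = 37/31
  ⇒ ω_r²/ω_c² = 37/31
Coupling ω_c² = ω_s¹ ⇒ overall = -33/14 × 37/31 = -1221/434

-1221/434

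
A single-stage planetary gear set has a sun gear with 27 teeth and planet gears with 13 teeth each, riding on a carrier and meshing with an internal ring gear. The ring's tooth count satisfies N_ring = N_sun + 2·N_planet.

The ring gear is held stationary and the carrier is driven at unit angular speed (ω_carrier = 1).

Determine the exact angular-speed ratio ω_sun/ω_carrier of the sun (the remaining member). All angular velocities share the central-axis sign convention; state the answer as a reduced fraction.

80/27

N_ring = 27 + 2·13 = 53
27(ω_s−ω_c) = −53(ω_r−ω_c),  ω_r=0, ω_c=1
ω_s = 1 − (53/27)(0−1) = 80/27
ω_s/ω_c = 80/27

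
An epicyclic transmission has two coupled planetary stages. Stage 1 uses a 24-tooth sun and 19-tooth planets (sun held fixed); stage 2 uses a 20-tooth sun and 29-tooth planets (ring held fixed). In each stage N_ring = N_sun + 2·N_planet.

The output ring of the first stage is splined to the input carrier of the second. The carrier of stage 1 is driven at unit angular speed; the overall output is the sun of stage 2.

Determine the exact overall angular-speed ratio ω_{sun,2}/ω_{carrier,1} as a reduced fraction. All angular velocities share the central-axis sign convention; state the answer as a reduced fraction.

2107/310

Stage 1: N_ring = 24 + 2·19 = 62
Stage 1: 24(ω_s−ω_c) = −62(ω_r−ω_c),  ω_s=0, ω_c=1
Stage 1: ω_r = 1 − (24/62)(0−1) = 43/31
  ⇒ ω_r¹/ω_c¹ = 43/31
Stage 2: N_ring = 20 + 2·29 = 78
Stage 2: 20(ω_s−ω_c) = −78(ω_r−ω_c),  ω_r=0, ω_c=1
Stage 2: ω_s = 1 − (78/20)(0−1) = 49/10
  ⇒ ω_s²/ω_c² = 49/10
Coupling ω_c² = ω_r¹ ⇒ overall = 43/31 × 49/10 = 2107/310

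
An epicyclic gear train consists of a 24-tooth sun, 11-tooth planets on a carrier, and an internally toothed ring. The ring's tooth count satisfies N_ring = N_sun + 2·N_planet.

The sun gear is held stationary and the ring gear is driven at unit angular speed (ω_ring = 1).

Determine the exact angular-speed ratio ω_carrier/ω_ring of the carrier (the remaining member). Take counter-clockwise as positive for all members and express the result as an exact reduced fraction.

N_ring = 24 + 2·11 = 46
24(ω_s−ω_c) = −46(ω_r−ω_c),  ω_s=0, ω_r=1
24(0−ω_c) = −46(1−ω_c)  ⇒  70ω_c = 46  ⇒  ω_c = 23/35
ω_c/ω_r = 23/35

23/35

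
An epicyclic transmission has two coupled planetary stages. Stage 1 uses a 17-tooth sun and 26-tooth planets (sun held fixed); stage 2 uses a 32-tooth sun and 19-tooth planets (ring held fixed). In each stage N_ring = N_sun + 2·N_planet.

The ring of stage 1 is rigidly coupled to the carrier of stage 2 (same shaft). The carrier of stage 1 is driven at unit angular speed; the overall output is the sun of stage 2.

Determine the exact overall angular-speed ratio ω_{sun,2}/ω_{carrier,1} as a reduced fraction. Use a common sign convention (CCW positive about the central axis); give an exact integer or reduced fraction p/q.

Stage 1: N_ring = 17 + 2·26 = 69
Stage 1: 17(ω_s−ω_c) = −69(ω_r−ω_c),  ω_s=0, ω_c=1
Stage 1: ω_r = 1 − (17/69)(0−1) = 86/69
  ⇒ ω_r¹/ω_c¹ = 86/69
Stage 2: N_ring = 32 + 2·19 = 70
Stage 2: 32(ω_s−ω_c) = −70(ω_r−ω_c),  ω_r=0, ω_c=1
Stage 2: ω_s = 1 − (70/32)(0−1) = 51/16
  ⇒ ω_s²/ω_c² = 51/16
Coupling ω_c² = ω_r¹ ⇒ overall = 86/69 × 51/16 = 731/184

731/184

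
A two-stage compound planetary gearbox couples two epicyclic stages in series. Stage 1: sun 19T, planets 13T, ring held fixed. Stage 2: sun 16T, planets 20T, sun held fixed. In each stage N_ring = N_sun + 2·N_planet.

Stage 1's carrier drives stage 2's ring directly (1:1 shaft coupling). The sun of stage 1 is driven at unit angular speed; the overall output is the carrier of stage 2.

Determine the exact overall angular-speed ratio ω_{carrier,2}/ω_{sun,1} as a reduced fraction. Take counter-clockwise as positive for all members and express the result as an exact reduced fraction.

Stage 1: N_ring = 19 + 2·13 = 45
Stage 1: 19(ω_s−ω_c) = −45(ω_r−ω_c),  ω_r=0, ω_s=1
Stage 1: 19(1−ω_c) = −45(0−ω_c)  ⇒  64ω_c = 19  ⇒  ω_c = 19/64
  ⇒ ω_c¹/ω_s¹ = 19/64
Stage 2: N_ring = 16 + 2·20 = 56
Stage 2: 16(ω_s−ω_c) = −56(ω_r−ω_c),  ω_s=0, ω_r=1
Stage 2: 16(0−ω_c) = −56(1−ω_c)  ⇒  72ω_c = 56  ⇒  ω_c = 7/9
  ⇒ ω_c²/ω_r² = 7/9
Coupling ω_r² = ω_c¹ ⇒ overall = 19/64 × 7/9 = 133/576

133/576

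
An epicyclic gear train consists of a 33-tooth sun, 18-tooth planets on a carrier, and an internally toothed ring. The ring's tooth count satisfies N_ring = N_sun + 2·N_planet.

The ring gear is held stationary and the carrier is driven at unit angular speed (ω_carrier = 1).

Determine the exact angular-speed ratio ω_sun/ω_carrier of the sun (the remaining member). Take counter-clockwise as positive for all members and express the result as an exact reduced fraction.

N_ring = 33 + 2·18 = 69
33(ω_s−ω_c) = −69(ω_r−ω_c),  ω_r=0, ω_c=1
ω_s = 1 − (69/33)(0−1) = 34/11
ω_s/ω_c = 34/11

34/11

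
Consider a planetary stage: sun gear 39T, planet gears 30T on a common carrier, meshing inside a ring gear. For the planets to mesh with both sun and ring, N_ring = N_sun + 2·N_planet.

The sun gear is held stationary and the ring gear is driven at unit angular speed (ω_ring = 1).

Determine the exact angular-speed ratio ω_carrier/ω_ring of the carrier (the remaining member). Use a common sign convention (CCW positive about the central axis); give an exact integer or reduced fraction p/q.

N_ring = 39 + 2·30 = 99
39(ω_s−ω_c) = −99(ω_r−ω_c),  ω_s=0, ω_r=1
39(0−ω_c) = −99(1−ω_c)  ⇒  138ω_c = 99  ⇒  ω_c = 33/46
ω_c/ω_r = 33/46

33/46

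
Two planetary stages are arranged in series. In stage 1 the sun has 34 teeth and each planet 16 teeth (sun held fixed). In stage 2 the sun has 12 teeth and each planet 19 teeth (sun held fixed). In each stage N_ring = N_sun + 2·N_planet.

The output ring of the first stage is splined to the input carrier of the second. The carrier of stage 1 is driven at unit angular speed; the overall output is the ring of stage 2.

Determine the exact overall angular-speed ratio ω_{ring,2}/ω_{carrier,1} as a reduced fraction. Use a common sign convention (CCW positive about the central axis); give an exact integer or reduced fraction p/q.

Stage 1: N_ring = 34 + 2·16 = 66
Stage 1: 34(ω_s−ω_c) = −66(ω_r−ω_c),  ω_s=0, ω_c=1
Stage 1: ω_r = 1 − (34/66)(0−1) = 50/33
  ⇒ ω_r¹/ω_c¹ = 50/33
Stage 2: N_ring = 12 + 2·19 = 50
Stage 2: 12(ω_s−ω_c) = −50(ω_r−ω_c),  ω_s=0, ω_c=1
Stage 2: ω_r = 1 − (12/50)(0−1) = 31/25
  ⇒ ω_r²/ω_c² = 31/25
Coupling ω_c² = ω_r¹ ⇒ overall = 50/33 × 31/25 = 62/33

62/33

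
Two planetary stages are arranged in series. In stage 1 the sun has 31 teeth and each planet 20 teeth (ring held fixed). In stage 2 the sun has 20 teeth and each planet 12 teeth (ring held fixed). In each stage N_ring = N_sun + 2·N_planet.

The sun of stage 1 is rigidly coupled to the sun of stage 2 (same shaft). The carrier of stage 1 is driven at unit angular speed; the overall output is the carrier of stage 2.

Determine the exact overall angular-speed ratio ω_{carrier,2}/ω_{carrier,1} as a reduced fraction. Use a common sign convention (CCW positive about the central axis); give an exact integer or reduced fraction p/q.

255/248

Stage 1: N_ring = 31 + 2·20 = 71
Stage 1: 31(ω_s−ω_c) = −71(ω_r−ω_c),  ω_r=0, ω_c=1
Stage 1: ω_s = 1 − (71/31)(0−1) = 102/31
  ⇒ ω_s¹/ω_c¹ = 102/31
Stage 2: N_ring = 20 + 2·12 = 44
Stage 2: 20(ω_s−ω_c) = −44(ω_r−ω_c),  ω_r=0, ω_s=1
Stage 2: 20(1−ω_c) = −44(0−ω_c)  ⇒  64ω_c = 20  ⇒  ω_c = 5/16
  ⇒ ω_c²/ω_s² = 5/16
Coupling ω_s² = ω_s¹ ⇒ overall = 102/31 × 5/16 = 255/248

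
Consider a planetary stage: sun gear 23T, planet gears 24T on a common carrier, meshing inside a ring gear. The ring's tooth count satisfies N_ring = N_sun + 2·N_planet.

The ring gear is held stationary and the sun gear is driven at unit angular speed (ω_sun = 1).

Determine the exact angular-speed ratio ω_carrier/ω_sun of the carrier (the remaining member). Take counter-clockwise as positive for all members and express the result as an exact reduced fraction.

N_ring = 23 + 2·24 = 71
23(ω_s−ω_c) = −71(ω_r−ω_c),  ω_r=0, ω_s=1
23(1−ω_c) = −71(0−ω_c)  ⇒  94ω_c = 23  ⇒  ω_c = 23/94
ω_c/ω_s = 23/94

23/94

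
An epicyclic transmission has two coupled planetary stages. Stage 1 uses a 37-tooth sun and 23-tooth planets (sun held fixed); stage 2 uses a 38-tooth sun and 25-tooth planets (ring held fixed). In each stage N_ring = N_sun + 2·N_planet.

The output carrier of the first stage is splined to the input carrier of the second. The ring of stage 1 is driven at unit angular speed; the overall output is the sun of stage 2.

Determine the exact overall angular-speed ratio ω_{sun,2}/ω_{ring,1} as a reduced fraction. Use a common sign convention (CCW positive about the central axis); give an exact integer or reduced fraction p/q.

1743/760

Stage 1: N_ring = 37 + 2·23 = 83
Stage 1: 37(ω_s−ω_c) = −83(ω_r−ω_c),  ω_s=0, ω_r=1
Stage 1: 37(0−ω_c) = −83(1−ω_c)  ⇒  120ω_c = 83  ⇒  ω_c = 83/120
  ⇒ ω_c¹/ω_r¹ = 83/120
Stage 2: N_ring = 38 + 2·25 = 88
Stage 2: 38(ω_s−ω_c) = −88(ω_r−ω_c),  ω_r=0, ω_c=1
Stage 2: ω_s = 1 − (88/38)(0−1) = 63/19
  ⇒ ω_s²/ω_c² = 63/19
Coupling ω_c² = ω_c¹ ⇒ overall = 83/120 × 63/19 = 1743/760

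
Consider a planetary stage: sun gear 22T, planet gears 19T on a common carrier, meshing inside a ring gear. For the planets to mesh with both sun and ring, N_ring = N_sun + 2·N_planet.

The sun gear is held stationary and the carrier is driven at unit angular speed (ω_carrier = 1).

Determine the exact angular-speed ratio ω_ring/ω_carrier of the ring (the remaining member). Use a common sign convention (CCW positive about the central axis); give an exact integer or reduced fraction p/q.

N_ring = 22 + 2·19 = 60
22(ω_s−ω_c) = −60(ω_r−ω_c),  ω_s=0, ω_c=1
ω_r = 1 − (22/60)(0−1) = 41/30
ω_r/ω_c = 41/30

41/30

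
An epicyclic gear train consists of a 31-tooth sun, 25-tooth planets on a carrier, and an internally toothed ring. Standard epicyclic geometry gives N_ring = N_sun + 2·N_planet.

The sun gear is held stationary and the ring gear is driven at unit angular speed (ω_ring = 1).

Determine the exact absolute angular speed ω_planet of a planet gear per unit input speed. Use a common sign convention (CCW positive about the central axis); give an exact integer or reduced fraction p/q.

81/50

N_ring = 31 + 2·25 = 81
31(ω_s−ω_c) = −81(ω_r−ω_c),  ω_s=0, ω_r=1
31(0−ω_c) = −81(1−ω_c)  ⇒  112ω_c = 81  ⇒  ω_c = 81/112
sun–planet: 31·(0−81/112) = −25·(ω_p−ω_c)  ⇒  ω_p−ω_c = −(31/25)·(-81/112) = 2511/2800
ω_p = 81/112 + 2511/2800 = 81/50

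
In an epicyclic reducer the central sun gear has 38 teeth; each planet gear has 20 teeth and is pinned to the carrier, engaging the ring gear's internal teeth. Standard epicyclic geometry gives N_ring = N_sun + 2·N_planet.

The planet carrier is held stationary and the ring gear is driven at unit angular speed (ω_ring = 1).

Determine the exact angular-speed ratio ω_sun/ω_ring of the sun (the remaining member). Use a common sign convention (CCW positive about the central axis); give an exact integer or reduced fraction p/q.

-39/19

N_ring = 38 + 2·20 = 78
38(ω_s−ω_c) = −78(ω_r−ω_c),  ω_c=0, ω_r=1
ω_s = 0 − (78/38)(1−0) = -39/19
ω_s/ω_r = -39/19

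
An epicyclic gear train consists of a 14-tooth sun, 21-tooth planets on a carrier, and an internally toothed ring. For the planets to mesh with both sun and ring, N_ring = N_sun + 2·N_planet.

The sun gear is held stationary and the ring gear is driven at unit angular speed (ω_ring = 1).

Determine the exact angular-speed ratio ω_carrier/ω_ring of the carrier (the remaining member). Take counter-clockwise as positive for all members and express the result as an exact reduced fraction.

N_ring = 14 + 2·21 = 56
14(ω_s−ω_c) = −56(ω_r−ω_c),  ω_s=0, ω_r=1
14(0−ω_c) = −56(1−ω_c)  ⇒  70ω_c = 56  ⇒  ω_c = 4/5
ω_c/ω_r = 4/5

4/5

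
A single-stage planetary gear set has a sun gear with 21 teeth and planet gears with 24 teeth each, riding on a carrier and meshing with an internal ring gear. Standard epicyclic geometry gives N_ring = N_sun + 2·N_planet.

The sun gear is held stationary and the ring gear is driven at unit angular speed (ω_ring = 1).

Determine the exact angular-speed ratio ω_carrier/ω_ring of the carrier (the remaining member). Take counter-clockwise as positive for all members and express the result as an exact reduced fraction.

23/30

N_ring = 21 + 2·24 = 69
21(ω_s−ω_c) = −69(ω_r−ω_c),  ω_s=0, ω_r=1
21(0−ω_c) = −69(1−ω_c)  ⇒  90ω_c = 69  ⇒  ω_c = 23/30
ω_c/ω_r = 23/30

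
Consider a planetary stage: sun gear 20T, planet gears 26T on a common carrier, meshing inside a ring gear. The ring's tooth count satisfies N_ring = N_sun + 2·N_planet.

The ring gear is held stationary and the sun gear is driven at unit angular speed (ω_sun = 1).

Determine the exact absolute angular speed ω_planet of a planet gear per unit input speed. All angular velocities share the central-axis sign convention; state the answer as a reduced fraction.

-5/13

N_ring = 20 + 2·26 = 72
20(ω_s−ω_c) = −72(ω_r−ω_c),  ω_r=0, ω_s=1
20(1−ω_c) = −72(0−ω_c)  ⇒  92ω_c = 20  ⇒  ω_c = 5/23
sun–planet: 20·(1−5/23) = −26·(ω_p−ω_c)  ⇒  ω_p−ω_c = −(20/26)·(18/23) = -180/299
ω_p = 5/23 − 180/299 = -5/13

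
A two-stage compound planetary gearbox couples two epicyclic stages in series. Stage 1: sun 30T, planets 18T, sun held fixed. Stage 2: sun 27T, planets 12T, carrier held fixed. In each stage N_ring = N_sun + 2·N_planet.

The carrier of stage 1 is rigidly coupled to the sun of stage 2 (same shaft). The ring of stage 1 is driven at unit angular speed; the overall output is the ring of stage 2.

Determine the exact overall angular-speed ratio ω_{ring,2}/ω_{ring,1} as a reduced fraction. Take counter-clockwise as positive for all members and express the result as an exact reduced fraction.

-99/272

Stage 1: N_ring = 30 + 2·18 = 66
Stage 1: 30(ω_s−ω_c) = −66(ω_r−ω_c),  ω_s=0, ω_r=1
Stage 1: 30(0−ω_c) = −66(1−ω_c)  ⇒  96ω_c = 66  ⇒  ω_c = 11/16
  ⇒ ω_c¹/ω_r¹ = 11/16
Stage 2: N_ring = 27 + 2·12 = 51
Stage 2: 27(ω_s−ω_c) = −51(ω_r−ω_c),  ω_c=0, ω_s=1
Stage 2: ω_r = 0 − (27/51)(1−0) = -9/17
  ⇒ ω_r²/ω_s² = -9/17
Coupling ω_s² = ω_c¹ ⇒ overall = 11/16 × -9/17 = -99/272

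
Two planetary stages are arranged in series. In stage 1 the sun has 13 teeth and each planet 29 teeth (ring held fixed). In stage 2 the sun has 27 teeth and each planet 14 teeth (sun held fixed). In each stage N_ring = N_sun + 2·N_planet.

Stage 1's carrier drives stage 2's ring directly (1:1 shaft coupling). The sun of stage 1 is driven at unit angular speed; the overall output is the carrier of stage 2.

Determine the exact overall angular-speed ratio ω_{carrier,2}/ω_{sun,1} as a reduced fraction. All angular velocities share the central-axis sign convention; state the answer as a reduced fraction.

Stage 1: N_ring = 13 + 2·29 = 71
Stage 1: 13(ω_s−ω_c) = −71(ω_r−ω_c),  ω_r=0, ω_s=1
Stage 1: 13(1−ω_c) = −71(0−ω_c)  ⇒  84ω_c = 13  ⇒  ω_c = 13/84
  ⇒ ω_c¹/ω_s¹ = 13/84
Stage 2: N_ring = 27 + 2·14 = 55
Stage 2: 27(ω_s−ω_c) = −55(ω_r−ω_c),  ω_s=0, ω_r=1
Stage 2: 27(0−ω_c) = −55(1−ω_c)  ⇒  82ω_c = 55  ⇒  ω_c = 55/82
  ⇒ ω_c²/ω_r² = 55/82
Coupling ω_r² = ω_c¹ ⇒ overall = 13/84 × 55/82 = 715/6888

715/6888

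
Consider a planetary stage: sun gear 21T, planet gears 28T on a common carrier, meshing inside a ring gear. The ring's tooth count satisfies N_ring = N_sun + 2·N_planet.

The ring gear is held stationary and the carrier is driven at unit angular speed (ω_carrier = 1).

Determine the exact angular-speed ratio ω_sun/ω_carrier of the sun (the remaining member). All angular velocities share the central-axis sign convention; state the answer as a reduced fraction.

N_ring = 21 + 2·28 = 77
21(ω_s−ω_c) = −77(ω_r−ω_c),  ω_r=0, ω_c=1
ω_s = 1 − (77/21)(0−1) = 14/3
ω_s/ω_c = 14/3

14/3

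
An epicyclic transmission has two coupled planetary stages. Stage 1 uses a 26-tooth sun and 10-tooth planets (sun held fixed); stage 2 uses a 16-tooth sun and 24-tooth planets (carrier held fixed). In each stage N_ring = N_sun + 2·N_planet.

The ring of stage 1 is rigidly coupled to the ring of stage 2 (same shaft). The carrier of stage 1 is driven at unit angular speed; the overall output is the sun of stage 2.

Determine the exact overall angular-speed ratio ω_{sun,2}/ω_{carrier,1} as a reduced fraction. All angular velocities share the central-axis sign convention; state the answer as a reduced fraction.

-144/23

Stage 1: N_ring = 26 + 2·10 = 46
Stage 1: 26(ω_s−ω_c) = −46(ω_r−ω_c),  ω_s=0, ω_c=1
Stage 1: ω_r = 1 − (26/46)(0−1) = 36/23
  ⇒ ω_r¹/ω_c¹ = 36/23
Stage 2: N_ring = 16 + 2·24 = 64
Stage 2: 16(ω_s−ω_c) = −64(ω_r−ω_c),  ω_c=0, ω_r=1
Stage 2: ω_s = 0 − (64/16)(1−0) = -4
  ⇒ ω_s²/ω_r² = -4
Coupling ω_r² = ω_r¹ ⇒ overall = 36/23 × -4 = -144/23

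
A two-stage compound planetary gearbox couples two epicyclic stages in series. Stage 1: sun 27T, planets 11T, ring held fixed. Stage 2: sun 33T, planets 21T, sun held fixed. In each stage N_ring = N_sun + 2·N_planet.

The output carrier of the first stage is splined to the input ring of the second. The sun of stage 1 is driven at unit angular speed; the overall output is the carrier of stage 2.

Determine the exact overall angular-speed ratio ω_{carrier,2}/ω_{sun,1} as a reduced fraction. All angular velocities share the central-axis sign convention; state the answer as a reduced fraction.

Stage 1: N_ring = 27 + 2·11 = 49
Stage 1: 27(ω_s−ω_c) = −49(ω_r−ω_c),  ω_r=0, ω_s=1
Stage 1: 27(1−ω_c) = −49(0−ω_c)  ⇒  76ω_c = 27  ⇒  ω_c = 27/76
  ⇒ ω_c¹/ω_s¹ = 27/76
Stage 2: N_ring = 33 + 2·21 = 75
Stage 2: 33(ω_s−ω_c) = −75(ω_r−ω_c),  ω_s=0, ω_r=1
Stage 2: 33(0−ω_c) = −75(1−ω_c)  ⇒  108ω_c = 75  ⇒  ω_c = 25/36
  ⇒ ω_c²/ω_r² = 25/36
Coupling ω_r² = ω_c¹ ⇒ overall = 27/76 × 25/36 = 75/304

75/304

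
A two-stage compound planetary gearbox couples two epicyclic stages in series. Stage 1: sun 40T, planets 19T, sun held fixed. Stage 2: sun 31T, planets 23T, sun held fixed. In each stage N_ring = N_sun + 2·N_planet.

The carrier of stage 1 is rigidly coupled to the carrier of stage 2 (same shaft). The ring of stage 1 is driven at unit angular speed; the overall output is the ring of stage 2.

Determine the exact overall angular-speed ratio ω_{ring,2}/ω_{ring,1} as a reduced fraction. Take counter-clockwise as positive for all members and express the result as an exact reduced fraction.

Stage 1: N_ring = 40 + 2·19 = 78
Stage 1: 40(ω_s−ω_c) = −78(ω_r−ω_c),  ω_s=0, ω_r=1
Stage 1: 40(0−ω_c) = −78(1−ω_c)  ⇒  118ω_c = 78  ⇒  ω_c = 39/59
  ⇒ ω_c¹/ω_r¹ = 39/59
Stage 2: N_ring = 31 + 2·23 = 77
Stage 2: 31(ω_s−ω_c) = −77(ω_r−ω_c),  ω_s=0, ω_c=1
Stage 2: ω_r = 1 − (31/77)(0−1) = 108/77
  ⇒ ω_r²/ω_c² = 108/77
Coupling ω_c² = ω_c¹ ⇒ overall = 39/59 × 108/77 = 4212/4543

4212/4543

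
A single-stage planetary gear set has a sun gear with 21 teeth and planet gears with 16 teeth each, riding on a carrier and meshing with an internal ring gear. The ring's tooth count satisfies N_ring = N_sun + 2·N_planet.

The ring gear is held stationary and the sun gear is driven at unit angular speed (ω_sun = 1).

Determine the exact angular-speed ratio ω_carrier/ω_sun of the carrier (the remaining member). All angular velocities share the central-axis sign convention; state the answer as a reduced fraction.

N_ring = 21 + 2·16 = 53
21(ω_s−ω_c) = −53(ω_r−ω_c),  ω_r=0, ω_s=1
21(1−ω_c) = −53(0−ω_c)  ⇒  74ω_c = 21  ⇒  ω_c = 21/74
ω_c/ω_s = 21/74

21/74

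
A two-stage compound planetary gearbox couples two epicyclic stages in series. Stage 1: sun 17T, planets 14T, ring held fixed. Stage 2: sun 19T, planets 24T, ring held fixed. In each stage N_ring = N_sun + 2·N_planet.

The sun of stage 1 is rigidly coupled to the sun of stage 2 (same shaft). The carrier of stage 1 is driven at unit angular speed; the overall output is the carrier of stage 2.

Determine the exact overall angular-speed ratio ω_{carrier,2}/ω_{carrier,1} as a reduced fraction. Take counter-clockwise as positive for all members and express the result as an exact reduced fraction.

589/731

Stage 1: N_ring = 17 + 2·14 = 45
Stage 1: 17(ω_s−ω_c) = −45(ω_r−ω_c),  ω_r=0, ω_c=1
Stage 1: ω_s = 1 − (45/17)(0−1) = 62/17
  ⇒ ω_s¹/ω_c¹ = 62/17
Stage 2: N_ring = 19 + 2·24 = 67
Stage 2: 19(ω_s−ω_c) = −67(ω_r−ω_c),  ω_r=0, ω_s=1
Stage 2: 19(1−ω_c) = −67(0−ω_c)  ⇒  86ω_c = 19  ⇒  ω_c = 19/86
  ⇒ ω_c²/ω_s² = 19/86
Coupling ω_s² = ω_s¹ ⇒ overall = 62/17 × 19/86 = 589/731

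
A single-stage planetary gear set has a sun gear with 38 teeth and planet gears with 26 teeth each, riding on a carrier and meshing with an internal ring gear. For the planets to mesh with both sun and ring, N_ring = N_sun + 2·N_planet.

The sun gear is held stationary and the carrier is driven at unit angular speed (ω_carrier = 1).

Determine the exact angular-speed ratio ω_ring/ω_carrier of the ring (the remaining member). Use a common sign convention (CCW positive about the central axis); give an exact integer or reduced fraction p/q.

64/45

N_ring = 38 + 2·26 = 90
38(ω_s−ω_c) = −90(ω_r−ω_c),  ω_s=0, ω_c=1
ω_r = 1 − (38/90)(0−1) = 64/45
ω_r/ω_c = 64/45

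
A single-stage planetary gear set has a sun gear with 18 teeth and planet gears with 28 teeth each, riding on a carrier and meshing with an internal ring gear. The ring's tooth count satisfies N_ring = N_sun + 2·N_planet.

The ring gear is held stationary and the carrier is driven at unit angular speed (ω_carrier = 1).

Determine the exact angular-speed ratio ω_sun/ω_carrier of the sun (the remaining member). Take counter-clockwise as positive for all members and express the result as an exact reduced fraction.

N_ring = 18 + 2·28 = 74
18(ω_s−ω_c) = −74(ω_r−ω_c),  ω_r=0, ω_c=1
ω_s = 1 − (74/18)(0−1) = 46/9
ω_s/ω_c = 46/9

46/9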